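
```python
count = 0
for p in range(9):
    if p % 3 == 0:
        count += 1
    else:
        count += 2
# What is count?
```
Trace:
  count=0
  count=1, p=0
  count=3, p=1
  count=5, p=2
  count=6, p=3
  count=8, p=4
  count=10, p=5
  count=11, p=6
  count=13, p=7
  count=15, p=8

Final answer: 15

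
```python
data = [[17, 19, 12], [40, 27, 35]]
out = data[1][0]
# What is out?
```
Trace:
  data=[[17, 19, 12], [40, 27, 35]]
  data=[[17, 19, 12], [40, 27, 35]], out=40

Final answer: 40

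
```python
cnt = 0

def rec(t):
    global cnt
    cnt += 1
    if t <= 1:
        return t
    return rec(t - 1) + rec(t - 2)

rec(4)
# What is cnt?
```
Call trace (a repeated sub-call is expanded the first time; later identical calls just restate its return value):
rec(t=4)
  rec(t=3)
    rec(t=2)
      rec(t=1)
      -> return 1
      rec(t=0)
      -> return 0
    -> return 1
    rec(t=1)
    -> return 1
  -> return 2
  rec(t=2) -> return 1  (same call as traced above)
-> return 3

cnt is incremented once per call, so count the calls in each subtree. Let C(t) = number of calls made by rec(t).
C(0) = C(1) = 1 (base case, no recursion); C(t) = 1 + C(t - 1) + C(t - 2) otherwise.
C(2) = 1 + C(1) + C(0) = 1 + 1 + 1 = 3
C(3) = 1 + C(2) + C(1) = 1 + 3 + 1 = 5
C(4) = 1 + C(3) + C(2) = 1 + 5 + 3 = 9
cnt = C(4) = 9

Final answer: 9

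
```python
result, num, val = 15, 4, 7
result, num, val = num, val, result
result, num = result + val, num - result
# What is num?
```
Trace:
  result=15, num=4, val=7
  result=4, num=7, val=15
  result=19, num=3, val=15

Final answer: 3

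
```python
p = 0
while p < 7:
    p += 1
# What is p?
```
Trace:
  p=0
  p=1
  p=2
  p=3
  p=4
  p=5
  p=6
  p=7

Final answer: 7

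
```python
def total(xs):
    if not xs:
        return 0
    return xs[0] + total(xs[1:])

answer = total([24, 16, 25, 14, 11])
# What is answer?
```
Call trace:
total(xs=[24, 16, 25, 14, 11])
  total(xs=[16, 25, 14, 11])
    total(xs=[25, 14, 11])
      total(xs=[14, 11])
        total(xs=[11])
          total(xs=[])
          -> return 0
        -> return 11
      -> return 25
    -> return 50
  -> return 66
-> return 90

Final answer: 90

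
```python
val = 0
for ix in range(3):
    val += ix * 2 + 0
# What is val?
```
Trace:
  val=0
  val=0, ix=0
  val=2, ix=1
  val=6, ix=2

Final answer: 6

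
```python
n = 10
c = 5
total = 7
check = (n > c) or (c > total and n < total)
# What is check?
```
Trace:
  n=10
  n=10, c=5
  n=10, c=5, total=7
  n=10, c=5, total=7, check=True

Final answer: True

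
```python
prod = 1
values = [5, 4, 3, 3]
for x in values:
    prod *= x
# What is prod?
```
Trace:
  prod=1
  prod=5, x=5
  prod=20, x=4
  prod=60, x=3
  prod=180, x=3

Final answer: 180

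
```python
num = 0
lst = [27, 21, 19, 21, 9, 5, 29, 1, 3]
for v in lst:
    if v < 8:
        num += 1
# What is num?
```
Trace:
  num=0
  num=0, v=27
  num=0, v=21
  num=0, v=19
  num=0, v=21
  num=0, v=9
  num=1, v=5
  num=1, v=29
  num=2, v=1
  num=3, v=3

Final answer: 3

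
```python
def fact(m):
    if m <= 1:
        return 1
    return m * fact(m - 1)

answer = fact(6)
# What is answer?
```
Call trace:
fact(m=6)
  fact(m=5)
    fact(m=4)
      fact(m=3)
        fact(m=2)
          fact(m=1)
          -> return 1
        -> return 2
      -> return 6
    -> return 24
  -> return 120
-> return 720

Final answer: 720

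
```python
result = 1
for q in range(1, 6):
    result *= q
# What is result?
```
Trace:
  result=1
  result=1, q=1
  result=2, q=2
  result=6, q=3
  result=24, q=4
  result=120, q=5

Final answer: 120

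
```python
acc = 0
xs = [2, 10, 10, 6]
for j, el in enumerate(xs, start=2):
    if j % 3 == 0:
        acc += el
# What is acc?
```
Trace:
  acc=0
  acc=0, j=2, el=2
  acc=10, j=3, el=10
  acc=10, j=4, el=10
  acc=10, j=5, el=6

Final answer: 10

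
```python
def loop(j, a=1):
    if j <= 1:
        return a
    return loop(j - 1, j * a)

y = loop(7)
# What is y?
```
Call trace:
loop(j=7, a=1)
  loop(j=6, a=7)
    loop(j=5, a=42)
      loop(j=4, a=210)
        loop(j=3, a=840)
          loop(j=2, a=2520)
            loop(j=1, a=5040)
            -> return 5040
          -> return 5040
        -> return 5040
      -> return 5040
    -> return 5040
  -> return 5040
-> return 5040

Final answer: 5040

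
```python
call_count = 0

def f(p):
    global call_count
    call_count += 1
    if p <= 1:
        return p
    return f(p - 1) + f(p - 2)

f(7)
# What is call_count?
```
Call trace (a repeated sub-call is expanded the first time; later identical calls just restate its return value):
f(p=7)
  f(p=6)
    f(p=5)
      f(p=4)
        f(p=3)
          f(p=2)
            f(p=1)
            -> return 1
            f(p=0)
            -> return 0
          -> return 1
          f(p=1)
          -> return 1
        -> return 2
        f(p=2) -> return 1  (same call as traced above)
      -> return 3
      f(p=3) -> return 2  (same call as traced above)
    -> return 5
    f(p=4) -> return 3  (same call as traced above)
  -> return 8
  f(p=5) -> return 5  (same call as traced above)
-> return 13

call_count is incremented once per call, so count the calls in each subtree. Let C(p) = number of calls made by f(p).
C(0) = C(1) = 1 (base case, no recursion); C(p) = 1 + C(p - 1) + C(p - 2) otherwise.
C(2) = 1 + C(1) + C(0) = 1 + 1 + 1 = 3
C(3) = 1 + C(2) + C(1) = 1 + 3 + 1 = 5
C(4) = 1 + C(3) + C(2) = 1 + 5 + 3 = 9
C(5) = 1 + C(4) + C(3) = 1 + 9 + 5 = 15
C(6) = 1 + C(5) + C(4) = 1 + 15 + 9 = 25
C(7) = 1 + C(6) + C(5) = 1 + 25 + 15 = 41
call_count = C(7) = 41

Final answer: 41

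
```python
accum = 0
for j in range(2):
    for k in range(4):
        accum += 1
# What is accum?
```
Trace:
  accum=0
  accum=1, j=0, k=0
  accum=2, j=0, k=1
  accum=3, j=0, k=2
  accum=4, j=0, k=3
  accum=5, j=1, k=0
  accum=6, j=1, k=1
  accum=7, j=1, k=2
  accum=8, j=1, k=3

Final answer: 8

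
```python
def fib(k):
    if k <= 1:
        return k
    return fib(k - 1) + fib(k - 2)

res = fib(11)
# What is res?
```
Call trace (a repeated sub-call is expanded the first time; later identical calls just restate its return value):
fib(k=11)
  fib(k=10)
    fib(k=9)
      fib(k=8)
        fib(k=7)
          fib(k=6)
            fib(k=5)
              fib(k=4)
                fib(k=3)
                  fib(k=2)
                    fib(k=1)
                    -> return 1
                    fib(k=0)
                    -> return 0
                  -> return 1
                  fib(k=1)
                  -> return 1
                -> return 2
                fib(k=2) -> return 1  (same call as traced above)
              -> return 3
              fib(k=3) -> return 2  (same call as traced above)
            -> return 5
            fib(k=4) -> return 3  (same call as traced above)
          -> return 8
          fib(k=5) -> return 5  (same call as traced above)
        -> return 13
        fib(k=6) -> return 8  (same call as traced above)
      -> return 21
      fib(k=7) -> return 13  (same call as traced above)
    -> return 34
    fib(k=8) -> return 21  (same call as traced above)
  -> return 55
  fib(k=9) -> return 34  (same call as traced above)
-> return 89

Final answer: 89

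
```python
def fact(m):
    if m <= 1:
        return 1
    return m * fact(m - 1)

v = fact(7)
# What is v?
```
Call trace:
fact(m=7)
  fact(m=6)
    fact(m=5)
      fact(m=4)
        fact(m=3)
          fact(m=2)
            fact(m=1)
            -> return 1
          -> return 2
        -> return 6
      -> return 24
    -> return 120
  -> return 720
-> return 5040

Final answer: 5040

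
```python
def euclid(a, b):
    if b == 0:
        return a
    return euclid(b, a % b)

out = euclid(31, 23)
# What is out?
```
Call trace:
euclid(a=31, b=23)
  euclid(a=23, b=8)
    euclid(a=8, b=7)
      euclid(a=7, b=1)
        euclid(a=1, b=0)
        -> return 1
      -> return 1
    -> return 1
  -> return 1
-> return 1

Final answer: 1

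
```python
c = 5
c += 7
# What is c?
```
Trace:
  c=5
  c=12

Final answer: 12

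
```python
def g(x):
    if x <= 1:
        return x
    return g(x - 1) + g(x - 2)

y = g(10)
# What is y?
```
Call trace (a repeated sub-call is expanded the first time; later identical calls just restate its return value):
g(x=10)
  g(x=9)
    g(x=8)
      g(x=7)
        g(x=6)
          g(x=5)
            g(x=4)
              g(x=3)
                g(x=2)
                  g(x=1)
                  -> return 1
                  g(x=0)
                  -> return 0
                -> return 1
                g(x=1)
                -> return 1
              -> return 2
              g(x=2) -> return 1  (same call as traced above)
            -> return 3
            g(x=3) -> return 2  (same call as traced above)
          -> return 5
          g(x=4) -> return 3  (same call as traced above)
        -> return 8
        g(x=5) -> return 5  (same call as traced above)
      -> return 13
      g(x=6) -> return 8  (same call as traced above)
    -> return 21
    g(x=7) -> return 13  (same call as traced above)
  -> return 34
  g(x=8) -> return 21  (same call as traced above)
-> return 55

Final answer: 55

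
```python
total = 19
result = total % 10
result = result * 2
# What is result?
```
Trace:
  total=19
  total=19, result=9
  total=19, result=18

Final answer: 18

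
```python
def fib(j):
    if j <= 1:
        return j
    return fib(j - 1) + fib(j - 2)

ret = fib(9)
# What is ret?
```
Call trace (a repeated sub-call is expanded the first time; later identical calls just restate its return value):
fib(j=9)
  fib(j=8)
    fib(j=7)
      fib(j=6)
        fib(j=5)
          fib(j=4)
            fib(j=3)
              fib(j=2)
                fib(j=1)
                -> return 1
                fib(j=0)
                -> return 0
              -> return 1
              fib(j=1)
              -> return 1
            -> return 2
            fib(j=2) -> return 1  (same call as traced above)
          -> return 3
          fib(j=3) -> return 2  (same call as traced above)
        -> return 5
        fib(j=4) -> return 3  (same call as traced above)
      -> return 8
      fib(j=5) -> return 5  (same call as traced above)
    -> return 13
    fib(j=6) -> return 8  (same call as traced above)
  -> return 21
  fib(j=7) -> return 13  (same call as traced above)
-> return 34

Final answer: 34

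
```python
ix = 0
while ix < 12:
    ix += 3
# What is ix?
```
Trace:
  ix=0
  ix=3
  ix=6
  ix=9
  ix=12

Final answer: 12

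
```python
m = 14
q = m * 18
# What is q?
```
Trace:
  m=14
  m=14, q=252

Final answer: 252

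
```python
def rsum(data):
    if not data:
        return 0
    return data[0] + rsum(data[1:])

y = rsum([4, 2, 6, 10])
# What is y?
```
Call trace:
rsum(data=[4, 2, 6, 10])
  rsum(data=[2, 6, 10])
    rsum(data=[6, 10])
      rsum(data=[10])
        rsum(data=[])
        -> return 0
      -> return 10
    -> return 16
  -> return 18
-> return 22

Final answer: 22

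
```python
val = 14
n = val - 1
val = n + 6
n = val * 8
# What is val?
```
Trace:
  val=14
  val=14, n=13
  val=19, n=13
  val=19, n=152

Final answer: 19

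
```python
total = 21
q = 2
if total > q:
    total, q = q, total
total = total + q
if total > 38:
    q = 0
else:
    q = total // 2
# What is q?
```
Trace:
  total=21
  total=21, q=2
  total=2, q=21
  total=23, q=21
  total=23, q=11

Final answer: 11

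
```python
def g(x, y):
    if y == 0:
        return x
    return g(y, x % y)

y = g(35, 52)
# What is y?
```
Call trace:
g(x=35, y=52)
  g(x=52, y=35)
    g(x=35, y=17)
      g(x=17, y=1)
        g(x=1, y=0)
        -> return 1
      -> return 1
    -> return 1
  -> return 1
-> return 1

Final answer: 1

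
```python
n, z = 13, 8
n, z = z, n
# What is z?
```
Trace:
  n=13, z=8
  n=8, z=13

Final answer: 13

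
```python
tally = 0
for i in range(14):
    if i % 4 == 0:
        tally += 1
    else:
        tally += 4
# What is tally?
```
Trace:
  tally=0
  tally=1, i=0
  tally=5, i=1
  tally=9, i=2
  tally=13, i=3
  tally=14, i=4
  tally=18, i=5
  tally=22, i=6
  tally=26, i=7
  tally=27, i=8
  tally=31, i=9
  tally=35, i=10
  tally=39, i=11
  tally=40, i=12
  tally=44, i=13

Final answer: 44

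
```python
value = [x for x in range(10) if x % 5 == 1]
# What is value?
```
Trace:
  x=0
  x=1
  x=2
  x=3
  x=4
  x=5
  x=6
  x=7
  x=8
  x=9
  value=[1, 6]

Final answer: [1, 6]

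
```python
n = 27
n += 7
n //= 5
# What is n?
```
Trace:
  n=27
  n=34
  n=6

Final answer: 6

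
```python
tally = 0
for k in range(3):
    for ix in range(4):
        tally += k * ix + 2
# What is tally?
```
Trace:
  tally=0
  tally=2, k=0, ix=0
  tally=4, k=0, ix=1
  tally=6, k=0, ix=2
  tally=8, k=0, ix=3
  tally=10, k=1, ix=0
  tally=13, k=1, ix=1
  tally=17, k=1, ix=2
  tally=22, k=1, ix=3
  tally=24, k=2, ix=0
  tally=28, k=2, ix=1
  tally=34, k=2, ix=2
  tally=42, k=2, ix=3

Final answer: 42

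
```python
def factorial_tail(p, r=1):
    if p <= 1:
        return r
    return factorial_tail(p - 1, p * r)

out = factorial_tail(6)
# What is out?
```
Call trace:
factorial_tail(p=6, r=1)
  factorial_tail(p=5, r=6)
    factorial_tail(p=4, r=30)
      factorial_tail(p=3, r=120)
        factorial_tail(p=2, r=360)
          factorial_tail(p=1, r=720)
          -> return 720
        -> return 720
      -> return 720
    -> return 720
  -> return 720
-> return 720

Final answer: 720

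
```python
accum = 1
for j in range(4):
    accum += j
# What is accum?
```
Trace:
  accum=1
  accum=1, j=0
  accum=2, j=1
  accum=4, j=2
  accum=7, j=3

Final answer: 7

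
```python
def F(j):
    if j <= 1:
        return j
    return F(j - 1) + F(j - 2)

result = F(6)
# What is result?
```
Call trace (a repeated sub-call is expanded the first time; later identical calls just restate its return value):
F(j=6)
  F(j=5)
    F(j=4)
      F(j=3)
        F(j=2)
          F(j=1)
          -> return 1
          F(j=0)
          -> return 0
        -> return 1
        F(j=1)
        -> return 1
      -> return 2
      F(j=2) -> return 1  (same call as traced above)
    -> return 3
    F(j=3) -> return 2  (same call as traced above)
  -> return 5
  F(j=4) -> return 3  (same call as traced above)
-> return 8

Final answer: 8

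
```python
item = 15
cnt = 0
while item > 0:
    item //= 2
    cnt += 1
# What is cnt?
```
Trace:
  item=15
  item=15, cnt=0
  item=7, cnt=1
  item=3, cnt=2
  item=1, cnt=3
  item=0, cnt=4

Final answer: 4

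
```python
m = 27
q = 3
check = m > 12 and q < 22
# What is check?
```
Trace:
  m=27
  m=27, q=3
  m=27, q=3, check=True

Final answer: True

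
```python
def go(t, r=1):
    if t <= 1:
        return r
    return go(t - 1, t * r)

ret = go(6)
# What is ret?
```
Call trace:
go(t=6, r=1)
  go(t=5, r=6)
    go(t=4, r=30)
      go(t=3, r=120)
        go(t=2, r=360)
          go(t=1, r=720)
          -> return 720
        -> return 720
      -> return 720
    -> return 720
  -> return 720
-> return 720

Final answer: 720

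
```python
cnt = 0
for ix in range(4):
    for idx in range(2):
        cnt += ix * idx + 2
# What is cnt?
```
Trace:
  cnt=0
  cnt=2, ix=0, idx=0
  cnt=4, ix=0, idx=1
  cnt=6, ix=1, idx=0
  cnt=9, ix=1, idx=1
  cnt=11, ix=2, idx=0
  cnt=15, ix=2, idx=1
  cnt=17, ix=3, idx=0
  cnt=22, ix=3, idx=1

Final answer: 22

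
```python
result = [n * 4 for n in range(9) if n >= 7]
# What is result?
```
Trace:
  n=0
  n=1
  n=2
  n=3
  n=4
  n=5
  n=6
  n=7
  n=8
  result=[28, 32]

Final answer: [28, 32]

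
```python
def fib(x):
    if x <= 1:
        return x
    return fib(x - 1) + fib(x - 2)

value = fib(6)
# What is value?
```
Call trace (a repeated sub-call is expanded the first time; later identical calls just restate its return value):
fib(x=6)
  fib(x=5)
    fib(x=4)
      fib(x=3)
        fib(x=2)
          fib(x=1)
          -> return 1
          fib(x=0)
          -> return 0
        -> return 1
        fib(x=1)
        -> return 1
      -> return 2
      fib(x=2) -> return 1  (same call as traced above)
    -> return 3
    fib(x=3) -> return 2  (same call as traced above)
  -> return 5
  fib(x=4) -> return 3  (same call as traced above)
-> return 8

Final answer: 8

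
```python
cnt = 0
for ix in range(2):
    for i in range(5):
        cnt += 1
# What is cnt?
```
Trace:
  cnt=0
  cnt=1, ix=0, i=0
  cnt=2, ix=0, i=1
  cnt=3, ix=0, i=2
  cnt=4, ix=0, i=3
  cnt=5, ix=0, i=4
  cnt=6, ix=1, i=0
  cnt=7, ix=1, i=1
  cnt=8, ix=1, i=2
  cnt=9, ix=1, i=3
  cnt=10, ix=1, i=4

Final answer: 10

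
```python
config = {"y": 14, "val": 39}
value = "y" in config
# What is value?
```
Trace:
  config={'y': 14, 'val': 39}
  config={'y': 14, 'val': 39}, value=True

Final answer: True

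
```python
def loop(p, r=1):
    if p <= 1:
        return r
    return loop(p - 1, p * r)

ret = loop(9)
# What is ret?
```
Call trace:
loop(p=9, r=1)
  loop(p=8, r=9)
    loop(p=7, r=72)
      loop(p=6, r=504)
        loop(p=5, r=3024)
          loop(p=4, r=15120)
            loop(p=3, r=60480)
              loop(p=2, r=181440)
                loop(p=1, r=362880)
                -> return 362880
              -> return 362880
            -> return 362880
          -> return 362880
        -> return 362880
      -> return 362880
    -> return 362880
  -> return 362880
-> return 362880

Final answer: 362880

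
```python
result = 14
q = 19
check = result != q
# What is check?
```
Trace:
  result=14
  result=14, q=19
  result=14, q=19, check=True

Final answer: True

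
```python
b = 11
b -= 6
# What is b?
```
Trace:
  b=11
  b=5

Final answer: 5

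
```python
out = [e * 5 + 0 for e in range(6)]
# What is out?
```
Trace:
  e=0
  e=1
  e=2
  e=3
  e=4
  e=5
  out=[0, 5, 10, 15, 20, 25]

Final answer: [0, 5, 10, 15, 20, 25]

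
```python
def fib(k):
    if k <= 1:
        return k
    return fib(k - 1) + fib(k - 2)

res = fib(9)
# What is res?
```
Call trace (a repeated sub-call is expanded the first time; later identical calls just restate its return value):
fib(k=9)
  fib(k=8)
    fib(k=7)
      fib(k=6)
        fib(k=5)
          fib(k=4)
            fib(k=3)
              fib(k=2)
                fib(k=1)
                -> return 1
                fib(k=0)
                -> return 0
              -> return 1
              fib(k=1)
              -> return 1
            -> return 2
            fib(k=2) -> return 1  (same call as traced above)
          -> return 3
          fib(k=3) -> return 2  (same call as traced above)
        -> return 5
        fib(k=4) -> return 3  (same call as traced above)
      -> return 8
      fib(k=5) -> return 5  (same call as traced above)
    -> return 13
    fib(k=6) -> return 8  (same call as traced above)
  -> return 21
  fib(k=7) -> return 13  (same call as traced above)
-> return 34

Final answer: 34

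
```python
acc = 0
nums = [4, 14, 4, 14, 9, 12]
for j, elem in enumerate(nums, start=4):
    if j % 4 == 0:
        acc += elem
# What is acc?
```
Trace:
  acc=0
  acc=4, j=4, elem=4
  acc=4, j=5, elem=14
  acc=4, j=6, elem=4
  acc=4, j=7, elem=14
  acc=13, j=8, elem=9
  acc=13, j=9, elem=12

Final answer: 13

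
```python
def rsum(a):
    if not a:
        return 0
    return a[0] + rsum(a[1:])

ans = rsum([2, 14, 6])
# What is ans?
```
Call trace:
rsum(a=[2, 14, 6])
  rsum(a=[14, 6])
    rsum(a=[6])
      rsum(a=[])
      -> return 0
    -> return 6
  -> return 20
-> return 22

Final answer: 22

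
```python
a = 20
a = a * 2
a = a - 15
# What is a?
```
Trace:
  a=20
  a=40
  a=25

Final answer: 25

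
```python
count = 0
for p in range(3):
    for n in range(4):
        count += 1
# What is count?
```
Trace:
  count=0
  count=1, p=0, n=0
  count=2, p=0, n=1
  count=3, p=0, n=2
  count=4, p=0, n=3
  count=5, p=1, n=0
  count=6, p=1, n=1
  count=7, p=1, n=2
  count=8, p=1, n=3
  count=9, p=2, n=0
  count=10, p=2, n=1
  count=11, p=2, n=2
  count=12, p=2, n=3

Final answer: 12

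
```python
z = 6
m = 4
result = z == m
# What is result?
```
Trace:
  z=6
  z=6, m=4
  z=6, m=4, result=False

Final answer: False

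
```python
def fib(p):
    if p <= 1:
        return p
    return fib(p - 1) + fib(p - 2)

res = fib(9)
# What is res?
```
Call trace (a repeated sub-call is expanded the first time; later identical calls just restate its return value):
fib(p=9)
  fib(p=8)
    fib(p=7)
      fib(p=6)
        fib(p=5)
          fib(p=4)
            fib(p=3)
              fib(p=2)
                fib(p=1)
                -> return 1
                fib(p=0)
                -> return 0
              -> return 1
              fib(p=1)
              -> return 1
            -> return 2
            fib(p=2) -> return 1  (same call as traced above)
          -> return 3
          fib(p=3) -> return 2  (same call as traced above)
        -> return 5
        fib(p=4) -> return 3  (same call as traced above)
      -> return 8
      fib(p=5) -> return 5  (same call as traced above)
    -> return 13
    fib(p=6) -> return 8  (same call as traced above)
  -> return 21
  fib(p=7) -> return 13  (same call as traced above)
-> return 34

Final answer: 34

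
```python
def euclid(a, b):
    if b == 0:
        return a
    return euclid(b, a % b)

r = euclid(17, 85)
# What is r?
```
Call trace:
euclid(a=17, b=85)
  euclid(a=85, b=17)
    euclid(a=17, b=0)
    -> return 17
  -> return 17
-> return 17

Final answer: 17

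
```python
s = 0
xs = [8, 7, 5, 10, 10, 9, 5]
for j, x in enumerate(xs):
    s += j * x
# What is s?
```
Trace:
  s=0
  s=0, j=0, x=8
  s=7, j=1, x=7
  s=17, j=2, x=5
  s=47, j=3, x=10
  s=87, j=4, x=10
  s=132, j=5, x=9
  s=162, j=6, x=5

Final answer: 162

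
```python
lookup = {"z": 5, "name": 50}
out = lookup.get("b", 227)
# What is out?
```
Trace:
  lookup={'z': 5, 'name': 50}
  lookup={'z': 5, 'name': 50}, out=227

Final answer: 227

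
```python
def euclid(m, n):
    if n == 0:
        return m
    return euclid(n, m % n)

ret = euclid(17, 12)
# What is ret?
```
Call trace:
euclid(m=17, n=12)
  euclid(m=12, n=5)
    euclid(m=5, n=2)
      euclid(m=2, n=1)
        euclid(m=1, n=0)
        -> return 1
      -> return 1
    -> return 1
  -> return 1
-> return 1

Final answer: 1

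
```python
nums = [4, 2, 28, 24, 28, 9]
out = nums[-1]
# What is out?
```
Trace:
  nums=[4, 2, 28, 24, 28, 9]
  nums=[4, 2, 28, 24, 28, 9], out=9

Final answer: 9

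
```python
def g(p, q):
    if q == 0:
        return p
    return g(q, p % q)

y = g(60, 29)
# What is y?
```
Call trace:
g(p=60, q=29)
  g(p=29, q=2)
    g(p=2, q=1)
      g(p=1, q=0)
      -> return 1
    -> return 1
  -> return 1
-> return 1

Final answer: 1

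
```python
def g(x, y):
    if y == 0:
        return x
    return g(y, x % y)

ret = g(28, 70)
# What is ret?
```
Call trace:
g(x=28, y=70)
  g(x=70, y=28)
    g(x=28, y=14)
      g(x=14, y=0)
      -> return 14
    -> return 14
  -> return 14
-> return 14

Final answer: 14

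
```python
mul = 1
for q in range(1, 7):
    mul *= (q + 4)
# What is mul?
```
Trace:
  mul=1
  mul=5, q=1
  mul=30, q=2
  mul=210, q=3
  mul=1680, q=4
  mul=15120, q=5
  mul=151200, q=6

Final answer: 151200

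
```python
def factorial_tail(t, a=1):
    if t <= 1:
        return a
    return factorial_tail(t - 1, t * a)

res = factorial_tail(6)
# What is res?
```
Call trace:
factorial_tail(t=6, a=1)
  factorial_tail(t=5, a=6)
    factorial_tail(t=4, a=30)
      factorial_tail(t=3, a=120)
        factorial_tail(t=2, a=360)
          factorial_tail(t=1, a=720)
          -> return 720
        -> return 720
      -> return 720
    -> return 720
  -> return 720
-> return 720

Final answer: 720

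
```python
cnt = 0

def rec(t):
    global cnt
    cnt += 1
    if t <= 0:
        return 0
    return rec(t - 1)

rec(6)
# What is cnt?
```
Call trace:
rec(t=6)
  rec(t=5)
    rec(t=4)
      rec(t=3)
        rec(t=2)
          rec(t=1)
            rec(t=0)
            -> return 0
          -> return 0
        -> return 0
      -> return 0
    -> return 0
  -> return 0
-> return 0

cnt is incremented once per call. rec is entered once for each t = 6, 5, 4, 3, 2, 1, 0 (the t <= 0 call returns without recursing), i.e. 6 + 1 calls.
cnt = 7

Final answer: 7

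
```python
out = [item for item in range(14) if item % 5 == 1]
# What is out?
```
Trace:
  item=0
  item=1
  item=2
  item=3
  item=4
  item=5
  item=6
  item=7
  item=8
  item=9
  item=10
  item=11
  item=12
  item=13
  out=[1, 6, 11]

Final answer: [1, 6, 11]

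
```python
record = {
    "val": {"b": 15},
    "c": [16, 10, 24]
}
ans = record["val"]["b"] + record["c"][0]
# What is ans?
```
Trace:
  record={'val': {'b': 15}, 'c': [16, 10, 24]}
  record={'val': {'b': 15}, 'c': [16, 10, 24]}, ans=31

Final answer: 31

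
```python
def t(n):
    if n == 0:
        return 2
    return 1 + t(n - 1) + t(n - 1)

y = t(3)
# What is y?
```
Call trace (a repeated sub-call is expanded the first time; later identical calls just restate its return value):
t(n=3)
  t(n=2)
    t(n=1)
      t(n=0)
      -> return 2
      t(n=0)
      -> return 2
    -> return 5
    t(n=1) -> return 5  (same call as traced above)
  -> return 11
  t(n=2) -> return 11  (same call as traced above)
-> return 23

Final answer: 23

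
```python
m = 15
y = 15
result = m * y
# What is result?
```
Trace:
  m=15
  m=15, y=15
  m=15, y=15, result=225

Final answer: 225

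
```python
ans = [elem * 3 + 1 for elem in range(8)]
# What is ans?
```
Trace:
  elem=0
  elem=1
  elem=2
  elem=3
  elem=4
  elem=5
  elem=6
  elem=7
  ans=[1, 4, 7, 10, 13, 16, 19, 22]

Final answer: [1, 4, 7, 10, 13, 16, 19, 22]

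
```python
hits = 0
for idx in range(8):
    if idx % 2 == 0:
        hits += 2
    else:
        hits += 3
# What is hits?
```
Trace:
  hits=0
  hits=2, idx=0
  hits=5, idx=1
  hits=7, idx=2
  hits=10, idx=3
  hits=12, idx=4
  hits=15, idx=5
  hits=17, idx=6
  hits=20, idx=7

Final answer: 20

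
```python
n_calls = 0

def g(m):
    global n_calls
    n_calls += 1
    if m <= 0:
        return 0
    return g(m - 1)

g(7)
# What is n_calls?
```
Call trace:
g(m=7)
  g(m=6)
    g(m=5)
      g(m=4)
        g(m=3)
          g(m=2)
            g(m=1)
              g(m=0)
              -> return 0
            -> return 0
          -> return 0
        -> return 0
      -> return 0
    -> return 0
  -> return 0
-> return 0

n_calls is incremented once per call. g is entered once for each m = 7, 6, 5, 4, 3, 2, 1, 0 (the m <= 0 call returns without recursing), i.e. 7 + 1 calls.
n_calls = 8

Final answer: 8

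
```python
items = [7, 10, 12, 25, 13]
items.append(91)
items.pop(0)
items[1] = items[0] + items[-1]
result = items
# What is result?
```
Trace:
  items=[7, 10, 12, 25, 13]
  items=[7, 10, 12, 25, 13, 91]
  items=[10, 12, 25, 13, 91]
  items=[10, 101, 25, 13, 91]
  items=[10, 101, 25, 13, 91], result=[10, 101, 25, 13, 91]

Final answer: [10, 101, 25, 13, 91]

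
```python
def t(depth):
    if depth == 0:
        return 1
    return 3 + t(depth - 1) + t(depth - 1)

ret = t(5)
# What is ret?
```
Call trace (a repeated sub-call is expanded the first time; later identical calls just restate its return value):
t(depth=5)
  t(depth=4)
    t(depth=3)
      t(depth=2)
        t(depth=1)
          t(depth=0)
          -> return 1
          t(depth=0)
          -> return 1
        -> return 5
        t(depth=1) -> return 5  (same call as traced above)
      -> return 13
      t(depth=2) -> return 13  (same call as traced above)
    -> return 29
    t(depth=3) -> return 29  (same call as traced above)
  -> return 61
  t(depth=4) -> return 61  (same call as traced above)
-> return 125

Final answer: 125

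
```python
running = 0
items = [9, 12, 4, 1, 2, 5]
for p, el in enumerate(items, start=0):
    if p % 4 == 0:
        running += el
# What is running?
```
Trace:
  running=0
  running=9, p=0, el=9
  running=9, p=1, el=12
  running=9, p=2, el=4
  running=9, p=3, el=1
  running=11, p=4, el=2
  running=11, p=5, el=5

Final answer: 11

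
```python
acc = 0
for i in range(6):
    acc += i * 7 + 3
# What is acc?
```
Trace:
  acc=0
  acc=3, i=0
  acc=13, i=1
  acc=30, i=2
  acc=54, i=3
  acc=85, i=4
  acc=123, i=5

Final answer: 123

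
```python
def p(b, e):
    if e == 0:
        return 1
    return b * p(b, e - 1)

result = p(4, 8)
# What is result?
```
Call trace:
p(b=4, e=8)
  p(b=4, e=7)
    p(b=4, e=6)
      p(b=4, e=5)
        p(b=4, e=4)
          p(b=4, e=3)
            p(b=4, e=2)
              p(b=4, e=1)
                p(b=4, e=0)
                -> return 1
              -> return 4
            -> return 16
          -> return 64
        -> return 256
      -> return 1024
    -> return 4096
  -> return 16384
-> return 65536

Final answer: 65536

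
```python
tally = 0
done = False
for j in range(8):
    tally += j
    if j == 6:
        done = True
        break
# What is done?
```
Trace:
  tally=0
  tally=0, done=False
  tally=0, done=False, j=0
  tally=1, done=False, j=1
  tally=3, done=False, j=2
  tally=6, done=False, j=3
  tally=10, done=False, j=4
  tally=15, done=False, j=5
  tally=21, done=True, j=6

Final answer: True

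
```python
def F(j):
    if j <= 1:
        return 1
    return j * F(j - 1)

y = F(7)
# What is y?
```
Call trace:
F(j=7)
  F(j=6)
    F(j=5)
      F(j=4)
        F(j=3)
          F(j=2)
            F(j=1)
            -> return 1
          -> return 2
        -> return 6
      -> return 24
    -> return 120
  -> return 720
-> return 5040

Final answer: 5040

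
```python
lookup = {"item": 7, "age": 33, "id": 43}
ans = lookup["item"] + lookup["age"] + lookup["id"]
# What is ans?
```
Trace:
  lookup={'item': 7, 'age': 33, 'id': 43}
  lookup={'item': 7, 'age': 33, 'id': 43}, ans=83

Final answer: 83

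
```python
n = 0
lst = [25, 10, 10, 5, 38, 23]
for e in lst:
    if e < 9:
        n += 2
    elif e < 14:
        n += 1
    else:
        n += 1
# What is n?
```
Trace:
  n=0
  n=1, e=25
  n=2, e=10
  n=3, e=10
  n=5, e=5
  n=6, e=38
  n=7, e=23

Final answer: 7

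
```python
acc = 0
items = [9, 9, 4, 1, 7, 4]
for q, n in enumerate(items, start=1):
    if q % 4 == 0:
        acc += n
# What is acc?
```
Trace:
  acc=0
  acc=0, q=1, n=9
  acc=0, q=2, n=9
  acc=0, q=3, n=4
  acc=1, q=4, n=1
  acc=1, q=5, n=7
  acc=1, q=6, n=4

Final answer: 1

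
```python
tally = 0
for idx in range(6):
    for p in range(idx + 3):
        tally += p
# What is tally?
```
Trace:
  tally=0
  tally=0, idx=0, p=0
  tally=1, idx=0, p=1
  tally=3, idx=0, p=2
  tally=3, idx=1, p=0
  tally=4, idx=1, p=1
  tally=6, idx=1, p=2
  tally=9, idx=1, p=3
  tally=9, idx=2, p=0
  tally=10, idx=2, p=1
  tally=12, idx=2, p=2
  tally=15, idx=2, p=3
  tally=19, idx=2, p=4
  tally=19, idx=3, p=0
  tally=20, idx=3, p=1
  tally=22, idx=3, p=2
  tally=25, idx=3, p=3
  tally=29, idx=3, p=4
  tally=34, idx=3, p=5
  tally=34, idx=4, p=0
  tally=35, idx=4, p=1
  tally=37, idx=4, p=2
  tally=40, idx=4, p=3
  tally=44, idx=4, p=4
  tally=49, idx=4, p=5
  tally=55, idx=4, p=6
  tally=55, idx=5, p=0
  tally=56, idx=5, p=1
  tally=58, idx=5, p=2
  tally=61, idx=5, p=3
  tally=65, idx=5, p=4
  tally=70, idx=5, p=5
  tally=76, idx=5, p=6
  tally=83, idx=5, p=7

Final answer: 83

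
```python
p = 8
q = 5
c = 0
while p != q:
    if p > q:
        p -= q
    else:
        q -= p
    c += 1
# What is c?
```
Trace:
  p=8
  p=8, q=5
  p=8, q=5, c=0
  p=3, q=5, c=1
  p=3, q=2, c=2
  p=1, q=2, c=3
  p=1, q=1, c=4

Final answer: 4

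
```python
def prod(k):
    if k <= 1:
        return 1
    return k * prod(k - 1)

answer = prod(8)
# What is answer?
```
Call trace:
prod(k=8)
  prod(k=7)
    prod(k=6)
      prod(k=5)
        prod(k=4)
          prod(k=3)
            prod(k=2)
              prod(k=1)
              -> return 1
            -> return 2
          -> return 6
        -> return 24
      -> return 120
    -> return 720
  -> return 5040
-> return 40320

Final answer: 40320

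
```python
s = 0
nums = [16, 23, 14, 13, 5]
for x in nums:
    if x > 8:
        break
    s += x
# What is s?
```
Trace:
  s=0
  s=0, x=16

Final answer: 0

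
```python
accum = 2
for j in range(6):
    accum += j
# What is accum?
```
Trace:
  accum=2
  accum=2, j=0
  accum=3, j=1
  accum=5, j=2
  accum=8, j=3
  accum=12, j=4
  accum=17, j=5

Final answer: 17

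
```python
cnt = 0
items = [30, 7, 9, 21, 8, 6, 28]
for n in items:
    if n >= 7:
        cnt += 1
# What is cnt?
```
Trace:
  cnt=0
  cnt=1, n=30
  cnt=2, n=7
  cnt=3, n=9
  cnt=4, n=21
  cnt=5, n=8
  cnt=5, n=6
  cnt=6, n=28

Final answer: 6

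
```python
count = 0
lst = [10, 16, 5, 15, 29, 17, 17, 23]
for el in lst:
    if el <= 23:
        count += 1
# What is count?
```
Trace:
  count=0
  count=1, el=10
  count=2, el=16
  count=3, el=5
  count=4, el=15
  count=4, el=29
  count=5, el=17
  count=6, el=17
  count=7, el=23

Final answer: 7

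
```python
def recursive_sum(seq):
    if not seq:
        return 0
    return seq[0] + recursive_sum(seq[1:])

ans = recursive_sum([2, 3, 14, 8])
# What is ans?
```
Call trace:
recursive_sum(seq=[2, 3, 14, 8])
  recursive_sum(seq=[3, 14, 8])
    recursive_sum(seq=[14, 8])
      recursive_sum(seq=[8])
        recursive_sum(seq=[])
        -> return 0
      -> return 8
    -> return 22
  -> return 25
-> return 27

Final answer: 27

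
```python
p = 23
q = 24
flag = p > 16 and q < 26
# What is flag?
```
Trace:
  p=23
  p=23, q=24
  p=23, q=24, flag=True

Final answer: True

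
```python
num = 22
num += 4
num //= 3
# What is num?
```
Trace:
  num=22
  num=26
  num=8

Final answer: 8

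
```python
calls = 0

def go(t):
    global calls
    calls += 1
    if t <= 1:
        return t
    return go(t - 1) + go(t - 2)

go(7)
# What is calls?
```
Call trace (a repeated sub-call is expanded the first time; later identical calls just restate its return value):
go(t=7)
  go(t=6)
    go(t=5)
      go(t=4)
        go(t=3)
          go(t=2)
            go(t=1)
            -> return 1
            go(t=0)
            -> return 0
          -> return 1
          go(t=1)
          -> return 1
        -> return 2
        go(t=2) -> return 1  (same call as traced above)
      -> return 3
      go(t=3) -> return 2  (same call as traced above)
    -> return 5
    go(t=4) -> return 3  (same call as traced above)
  -> return 8
  go(t=5) -> return 5  (same call as traced above)
-> return 13

calls is incremented once per call, so count the calls in each subtree. Let C(t) = number of calls made by go(t).
C(0) = C(1) = 1 (base case, no recursion); C(t) = 1 + C(t - 1) + C(t - 2) otherwise.
C(2) = 1 + C(1) + C(0) = 1 + 1 + 1 = 3
C(3) = 1 + C(2) + C(1) = 1 + 3 + 1 = 5
C(4) = 1 + C(3) + C(2) = 1 + 5 + 3 = 9
C(5) = 1 + C(4) + C(3) = 1 + 9 + 5 = 15
C(6) = 1 + C(5) + C(4) = 1 + 15 + 9 = 25
C(7) = 1 + C(6) + C(5) = 1 + 25 + 15 = 41
calls = C(7) = 41

Final answer: 41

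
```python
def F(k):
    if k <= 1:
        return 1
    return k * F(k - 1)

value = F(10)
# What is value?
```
Call trace:
F(k=10)
  F(k=9)
    F(k=8)
      F(k=7)
        F(k=6)
          F(k=5)
            F(k=4)
              F(k=3)
                F(k=2)
                  F(k=1)
                  -> return 1
                -> return 2
              -> return 6
            -> return 24
          -> return 120
        -> return 720
      -> return 5040
    -> return 40320
  -> return 362880
-> return 3628800

Final answer: 3628800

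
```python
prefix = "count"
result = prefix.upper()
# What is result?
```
Trace:
  prefix='count'
  prefix='count', result='COUNT'

Final answer: 'COUNT'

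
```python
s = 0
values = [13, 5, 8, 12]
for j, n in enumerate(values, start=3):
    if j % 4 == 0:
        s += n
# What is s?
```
Trace:
  s=0
  s=0, j=3, n=13
  s=5, j=4, n=5
  s=5, j=5, n=8
  s=5, j=6, n=12

Final answer: 5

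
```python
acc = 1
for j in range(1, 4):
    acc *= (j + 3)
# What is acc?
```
Trace:
  acc=1
  acc=4, j=1
  acc=20, j=2
  acc=120, j=3

Final answer: 120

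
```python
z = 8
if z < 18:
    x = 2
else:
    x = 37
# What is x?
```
Trace:
  z=8
  z=8, x=2

Final answer: 2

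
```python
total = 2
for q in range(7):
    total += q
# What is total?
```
Trace:
  total=2
  total=2, q=0
  total=3, q=1
  total=5, q=2
  total=8, q=3
  total=12, q=4
  total=17, q=5
  total=23, q=6

Final answer: 23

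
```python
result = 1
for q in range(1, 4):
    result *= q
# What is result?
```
Trace:
  result=1
  result=1, q=1
  result=2, q=2
  result=6, q=3

Final answer: 6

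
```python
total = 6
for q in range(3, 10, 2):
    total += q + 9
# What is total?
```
Trace:
  total=6
  total=18, q=3
  total=32, q=5
  total=48, q=7
  total=66, q=9

Final answer: 66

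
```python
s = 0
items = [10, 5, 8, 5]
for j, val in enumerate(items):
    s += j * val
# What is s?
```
Trace:
  s=0
  s=0, j=0, val=10
  s=5, j=1, val=5
  s=21, j=2, val=8
  s=36, j=3, val=5

Final answer: 36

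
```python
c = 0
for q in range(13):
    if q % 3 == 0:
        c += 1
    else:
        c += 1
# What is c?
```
Trace:
  c=0
  c=1, q=0
  c=2, q=1
  c=3, q=2
  c=4, q=3
  c=5, q=4
  c=6, q=5
  c=7, q=6
  c=8, q=7
  c=9, q=8
  c=10, q=9
  c=11, q=10
  c=12, q=11
  c=13, q=12

Final answer: 13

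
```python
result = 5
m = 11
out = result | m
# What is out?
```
Trace:
  result=5
  result=5, m=11
  result=5, m=11, out=15

Final answer: 15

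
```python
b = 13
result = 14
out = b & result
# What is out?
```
Trace:
  b=13
  b=13, result=14
  b=13, result=14, out=12

Final answer: 12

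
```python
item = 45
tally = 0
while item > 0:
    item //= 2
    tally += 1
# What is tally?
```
Trace:
  item=45
  item=45, tally=0
  item=22, tally=1
  item=11, tally=2
  item=5, tally=3
  item=2, tally=4
  item=1, tally=5
  item=0, tally=6

Final answer: 6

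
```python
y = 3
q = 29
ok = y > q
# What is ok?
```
Trace:
  y=3
  y=3, q=29
  y=3, q=29, ok=False

Final answer: False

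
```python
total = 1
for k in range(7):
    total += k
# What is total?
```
Trace:
  total=1
  total=1, k=0
  total=2, k=1
  total=4, k=2
  total=7, k=3
  total=11, k=4
  total=16, k=5
  total=22, k=6

Final answer: 22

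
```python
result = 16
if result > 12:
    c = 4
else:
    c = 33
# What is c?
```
Trace:
  result=16
  result=16, c=4

Final answer: 4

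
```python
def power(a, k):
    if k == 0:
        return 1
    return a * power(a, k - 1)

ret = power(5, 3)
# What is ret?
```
Call trace:
power(a=5, k=3)
  power(a=5, k=2)
    power(a=5, k=1)
      power(a=5, k=0)
      -> return 1
    -> return 5
  -> return 25
-> return 125

Final answer: 125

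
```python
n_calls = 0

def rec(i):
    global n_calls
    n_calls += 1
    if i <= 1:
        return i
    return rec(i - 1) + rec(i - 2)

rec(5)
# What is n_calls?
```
Call trace (a repeated sub-call is expanded the first time; later identical calls just restate its return value):
rec(i=5)
  rec(i=4)
    rec(i=3)
      rec(i=2)
        rec(i=1)
        -> return 1
        rec(i=0)
        -> return 0
      -> return 1
      rec(i=1)
      -> return 1
    -> return 2
    rec(i=2) -> return 1  (same call as traced above)
  -> return 3
  rec(i=3) -> return 2  (same call as traced above)
-> return 5

n_calls is incremented once per call, so count the calls in each subtree. Let C(i) = number of calls made by rec(i).
C(0) = C(1) = 1 (base case, no recursion); C(i) = 1 + C(i - 1) + C(i - 2) otherwise.
C(2) = 1 + C(1) + C(0) = 1 + 1 + 1 = 3
C(3) = 1 + C(2) + C(1) = 1 + 3 + 1 = 5
C(4) = 1 + C(3) + C(2) = 1 + 5 + 3 = 9
C(5) = 1 + C(4) + C(3) = 1 + 9 + 5 = 15
n_calls = C(5) = 15

Final answer: 15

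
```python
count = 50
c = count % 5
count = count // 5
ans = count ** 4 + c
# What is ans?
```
Trace:
  count=50
  count=50, c=0
  count=10, c=0
  count=10, c=0, ans=10000

Final answer: 10000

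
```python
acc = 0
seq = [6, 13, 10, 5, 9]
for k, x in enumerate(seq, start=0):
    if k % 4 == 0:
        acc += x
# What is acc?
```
Trace:
  acc=0
  acc=6, k=0, x=6
  acc=6, k=1, x=13
  acc=6, k=2, x=10
  acc=6, k=3, x=5
  acc=15, k=4, x=9

Final answer: 15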